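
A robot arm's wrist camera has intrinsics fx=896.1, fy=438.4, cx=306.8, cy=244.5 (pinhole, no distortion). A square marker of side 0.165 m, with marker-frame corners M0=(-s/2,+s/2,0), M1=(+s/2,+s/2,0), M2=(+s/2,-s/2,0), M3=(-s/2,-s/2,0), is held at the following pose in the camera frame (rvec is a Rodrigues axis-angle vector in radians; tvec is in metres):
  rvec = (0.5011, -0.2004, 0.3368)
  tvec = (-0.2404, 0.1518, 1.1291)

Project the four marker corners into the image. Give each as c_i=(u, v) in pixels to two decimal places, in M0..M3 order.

c0=(34.93, 320.38) c1=(160.38, 333.76) c2=(199.08, 286.08) c3=(66.82, 269.83)

Intrinsics K: fx=896.1, fy=438.4, cx=306.8, cy=244.5
Marker side s = 0.165 m; corners in marker frame (Z=0):
  M0 = (-0.0825, +0.0825, 0)
  M1 = (+0.0825, +0.0825, 0)
  M2 = (+0.0825, -0.0825, 0)
  M3 = (-0.0825, -0.0825, 0)
rvec = (0.5011, -0.2004, 0.3368), |rvec| = θ = 0.63616 rad = 36.449°
Rodrigues: sinθ=0.59411, 1−cosθ=0.19562; R = I + sinθ·[k]× + (1−cosθ)·[k]×²:
    [+0.92576 -0.36308 -0.10558]
    [+0.26600 +0.82380 -0.50060]
    [+0.26873 +0.43535 +0.85921]
t = (-0.2404, 0.1518, 1.1291) m
M0: Pc = R·M0+t = (-0.34673, +0.19782, +1.14285); u = 896.1·(-0.34673)/1.14285 + 306.8 = 34.9316, v = 438.4·(+0.19782)/1.14285 + 244.5 = 320.3838
M1: Pc = R·M1+t = (-0.19398, +0.24171, +1.18719); u = 896.1·(-0.19398)/1.18719 + 306.8 = 160.3829, v = 438.4·(+0.24171)/1.18719 + 244.5 = 333.7571
M2: Pc = R·M2+t = (-0.13407, +0.10578, +1.11535); u = 896.1·(-0.13407)/1.11535 + 306.8 = 199.0843, v = 438.4·(+0.10578)/1.11535 + 244.5 = 286.0785
M3: Pc = R·M3+t = (-0.28682, +0.06189, +1.07101); u = 896.1·(-0.28682)/1.07101 + 306.8 = 66.8212, v = 438.4·(+0.06189)/1.07101 + 244.5 = 269.8343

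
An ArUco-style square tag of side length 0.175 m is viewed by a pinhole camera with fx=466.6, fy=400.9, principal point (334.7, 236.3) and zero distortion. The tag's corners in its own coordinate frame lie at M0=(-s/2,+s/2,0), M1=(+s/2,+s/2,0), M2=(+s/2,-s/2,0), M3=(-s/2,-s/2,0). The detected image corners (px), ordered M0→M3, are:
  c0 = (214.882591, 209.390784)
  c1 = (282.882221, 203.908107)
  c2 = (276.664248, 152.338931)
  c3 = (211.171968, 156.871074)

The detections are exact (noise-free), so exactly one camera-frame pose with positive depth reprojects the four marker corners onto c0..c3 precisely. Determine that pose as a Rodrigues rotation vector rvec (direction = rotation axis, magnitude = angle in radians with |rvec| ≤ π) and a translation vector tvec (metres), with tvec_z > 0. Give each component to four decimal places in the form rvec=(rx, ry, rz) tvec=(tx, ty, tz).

rvec=(-0.2825, -0.0878, -0.1165) tvec=(-0.2331, -0.1731, 1.2347)

Intrinsics K: fx=466.6, fy=400.9, cx=334.7, cy=236.3
Marker side s = 0.175 m; corners in marker frame (Z=0):
  M0 = (-0.0875, +0.0875, 0)
  M1 = (+0.0875, +0.0875, 0)
  M2 = (+0.0875, -0.0875, 0)
  M3 = (-0.0875, -0.0875, 0)
Detected image corners:
  c0 = (214.882591, 209.390784) px
  c1 = (282.882221, 203.908107) px
  c2 = (276.664248, 152.338931) px
  c3 = (211.171968, 156.871074) px
Planar DLT: solve 8×8 A·h = b for H (H[2,2]=1):
  H  [+401.74706 -25.99609 +246.59501]
  H  [-13.54811 +257.48693 +180.10617]
  H  [+0.08312 -0.22084 +1.00000]
B = K⁻¹H; ‖b₁‖=0.809929, ‖b₂‖=0.809929; λ = 2/(‖b₁‖+‖b₂‖) = 1.234676, sign → tz>0 ⇒ λ=+1.234676
r₁ = λ·B[:,0] = (+0.98945,-0.10221,+0.10262); r₂ = λ·B[:,1] = (+0.12680,+0.95372,-0.27267)
r₃ = r₁×r₂ = (-0.07000,+0.28281,+0.95662); SVD([r₁ r₂ r₃]) → R = UVᵀ:
  R  [+0.98945 +0.12680 -0.07000]
  R  [-0.10221 +0.95372 +0.28281]
  R  [+0.10262 -0.27267 +0.95662]
t = (-0.23314, -0.17306, +1.23468) m
tr R = 2.899790; θ = arccos((tr R − 1)/2) = 0.317897 rad = 18.214°
axis k = ((R−Rᵀ)₃₂, (R−Rᵀ)₁₃, (R−Rᵀ)₂₁) / (2 sinθ) = (-0.888562, -0.276138, -0.366341)
rvec = θ·k = (-0.282471, -0.087784, -0.116459)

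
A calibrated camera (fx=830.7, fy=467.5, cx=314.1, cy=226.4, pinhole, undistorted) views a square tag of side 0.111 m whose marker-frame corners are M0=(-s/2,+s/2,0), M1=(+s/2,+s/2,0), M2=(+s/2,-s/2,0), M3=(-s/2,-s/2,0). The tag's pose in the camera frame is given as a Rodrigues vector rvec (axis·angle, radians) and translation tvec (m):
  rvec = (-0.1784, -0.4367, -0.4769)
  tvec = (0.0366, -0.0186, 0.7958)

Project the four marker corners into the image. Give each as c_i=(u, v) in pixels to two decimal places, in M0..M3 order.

Intrinsics K: fx=830.7, fy=467.5, cx=314.1, cy=226.4
Marker side s = 0.111 m; corners in marker frame (Z=0):
  M0 = (-0.0555, +0.0555, 0)
  M1 = (+0.0555, +0.0555, 0)
  M2 = (+0.0555, -0.0555, 0)
  M3 = (-0.0555, -0.0555, 0)
rvec = (-0.1784, -0.4367, -0.4769), |rvec| = θ = 0.67080 rad = 38.434°
Rodrigues: sinθ=0.62161, 1−cosθ=0.21667; R = I + sinθ·[k]× + (1−cosθ)·[k]×²:
    [+0.79865 +0.47945 -0.36371]
    [-0.40442 +0.87516 +0.26560]
    [+0.44565 -0.06503 +0.89284]
t = (0.0366, -0.0186, 0.7958) m
M0: Pc = R·M0+t = (+0.01888, +0.05242, +0.76746); u = 830.7·(+0.01888)/0.76746 + 314.1 = 334.5402, v = 467.5·(+0.05242)/0.76746 + 226.4 = 258.3297
M1: Pc = R·M1+t = (+0.10753, +0.00753, +0.81692); u = 830.7·(+0.10753)/0.81692 + 314.1 = 423.4479, v = 467.5·(+0.00753)/0.81692 + 226.4 = 230.7070
M2: Pc = R·M2+t = (+0.05432, -0.08962, +0.82414); u = 830.7·(+0.05432)/0.82414 + 314.1 = 368.8481, v = 467.5·(-0.08962)/0.82414 + 226.4 = 175.5646
M3: Pc = R·M3+t = (-0.03433, -0.04473, +0.77468); u = 830.7·(-0.03433)/0.77468 + 314.1 = 277.2825, v = 467.5·(-0.04473)/0.77468 + 226.4 = 199.4087

c0=(334.54, 258.33) c1=(423.45, 230.71) c2=(368.85, 175.56) c3=(277.28, 199.41)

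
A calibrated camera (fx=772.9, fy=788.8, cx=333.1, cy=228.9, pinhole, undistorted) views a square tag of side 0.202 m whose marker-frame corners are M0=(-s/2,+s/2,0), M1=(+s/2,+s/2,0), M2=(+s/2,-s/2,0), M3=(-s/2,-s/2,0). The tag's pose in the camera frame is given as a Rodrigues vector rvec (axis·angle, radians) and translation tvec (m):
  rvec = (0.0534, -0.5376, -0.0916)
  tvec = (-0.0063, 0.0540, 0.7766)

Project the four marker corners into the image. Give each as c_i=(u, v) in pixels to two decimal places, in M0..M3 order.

c0=(243.16, 406.15) c1=(413.98, 365.07) c2=(401.56, 174.43) c3=(225.37, 189.07)

Intrinsics K: fx=772.9, fy=788.8, cx=333.1, cy=228.9
Marker side s = 0.202 m; corners in marker frame (Z=0):
  M0 = (-0.1010, +0.1010, 0)
  M1 = (+0.1010, +0.1010, 0)
  M2 = (+0.1010, -0.1010, 0)
  M3 = (-0.1010, -0.1010, 0)
rvec = (0.0534, -0.5376, -0.0916), |rvec| = θ = 0.54796 rad = 31.396°
Rodrigues: sinθ=0.52094, 1−cosθ=0.14641; R = I + sinθ·[k]× + (1−cosθ)·[k]×²:
    [+0.85498 +0.07309 -0.51348]
    [-0.10108 +0.99452 -0.02676]
    [+0.50871 +0.07478 +0.85768]
t = (-0.0063, 0.0540, 0.7766) m
M0: Pc = R·M0+t = (-0.08527, +0.16466, +0.73277); u = 772.9·(-0.08527)/0.73277 + 333.1 = 243.1590, v = 788.8·(+0.16466)/0.73277 + 228.9 = 406.1451
M1: Pc = R·M1+t = (+0.08743, +0.14424, +0.83553); u = 772.9·(+0.08743)/0.83553 + 333.1 = 413.9806, v = 788.8·(+0.14424)/0.83553 + 228.9 = 365.0696
M2: Pc = R·M2+t = (+0.07267, -0.05666, +0.82043); u = 772.9·(+0.07267)/0.82043 + 333.1 = 401.5616, v = 788.8·(-0.05666)/0.82043 + 228.9 = 174.4284
M3: Pc = R·M3+t = (-0.10003, -0.03624, +0.71767); u = 772.9·(-0.10003)/0.71767 + 333.1 = 225.3663, v = 788.8·(-0.03624)/0.71767 + 228.9 = 189.0713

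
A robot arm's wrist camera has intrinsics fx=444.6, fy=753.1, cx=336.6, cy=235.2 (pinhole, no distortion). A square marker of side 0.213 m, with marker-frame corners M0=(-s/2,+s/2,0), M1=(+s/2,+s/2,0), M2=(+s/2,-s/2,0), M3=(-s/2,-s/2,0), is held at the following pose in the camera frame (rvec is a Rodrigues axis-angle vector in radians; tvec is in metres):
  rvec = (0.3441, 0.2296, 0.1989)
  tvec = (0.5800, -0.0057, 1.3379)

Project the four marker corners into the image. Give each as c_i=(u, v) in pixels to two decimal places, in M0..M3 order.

Intrinsics K: fx=444.6, fy=753.1, cx=336.6, cy=235.2
Marker side s = 0.213 m; corners in marker frame (Z=0):
  M0 = (-0.1065, +0.1065, 0)
  M1 = (+0.1065, +0.1065, 0)
  M2 = (+0.1065, -0.1065, 0)
  M3 = (-0.1065, -0.1065, 0)
rvec = (0.3441, 0.2296, 0.1989), |rvec| = θ = 0.45900 rad = 26.299°
Rodrigues: sinθ=0.44305, 1−cosθ=0.10350; R = I + sinθ·[k]× + (1−cosθ)·[k]×²:
    [+0.95467 -0.15318 +0.25525]
    [+0.23080 +0.92239 -0.30971]
    [-0.18800 +0.35458 +0.91593]
t = (0.5800, -0.0057, 1.3379) m
M0: Pc = R·M0+t = (+0.46201, +0.06795, +1.39568); u = 444.6·(+0.46201)/1.39568 + 336.6 = 483.7764, v = 753.1·(+0.06795)/1.39568 + 235.2 = 271.8677
M1: Pc = R·M1+t = (+0.66536, +0.11712, +1.35564); u = 444.6·(+0.66536)/1.35564 + 336.6 = 554.8130, v = 753.1·(+0.11712)/1.35564 + 235.2 = 300.2612
M2: Pc = R·M2+t = (+0.69799, -0.07935, +1.28012); u = 444.6·(+0.69799)/1.28012 + 336.6 = 579.0189, v = 753.1·(-0.07935)/1.28012 + 235.2 = 188.5153
M3: Pc = R·M3+t = (+0.49464, -0.12852, +1.32016); u = 444.6·(+0.49464)/1.32016 + 336.6 = 503.1841, v = 753.1·(-0.12852)/1.32016 + 235.2 = 161.8869

c0=(483.78, 271.87) c1=(554.81, 300.26) c2=(579.02, 188.52) c3=(503.18, 161.89)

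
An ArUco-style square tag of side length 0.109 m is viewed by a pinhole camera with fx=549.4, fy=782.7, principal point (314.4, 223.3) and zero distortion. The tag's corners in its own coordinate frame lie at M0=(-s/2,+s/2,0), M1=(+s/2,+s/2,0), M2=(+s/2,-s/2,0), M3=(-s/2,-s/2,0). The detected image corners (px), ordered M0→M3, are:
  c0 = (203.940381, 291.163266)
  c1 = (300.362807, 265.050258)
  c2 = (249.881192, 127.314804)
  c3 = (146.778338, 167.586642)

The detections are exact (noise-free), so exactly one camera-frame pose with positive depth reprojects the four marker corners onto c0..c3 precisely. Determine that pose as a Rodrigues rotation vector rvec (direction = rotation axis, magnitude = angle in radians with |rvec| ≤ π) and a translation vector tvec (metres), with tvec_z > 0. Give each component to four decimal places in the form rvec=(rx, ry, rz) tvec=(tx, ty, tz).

rvec=(0.6195, 0.3123, -0.3120) tvec=(-0.0831, -0.0041, 0.5089)

Intrinsics K: fx=549.4, fy=782.7, cx=314.4, cy=223.3
Marker side s = 0.109 m; corners in marker frame (Z=0):
  M0 = (-0.0545, +0.0545, 0)
  M1 = (+0.0545, +0.0545, 0)
  M2 = (+0.0545, -0.0545, 0)
  M3 = (-0.0545, -0.0545, 0)
Detected image corners:
  c0 = (203.940381, 291.163266) px
  c1 = (300.362807, 265.050258) px
  c2 = (249.881192, 127.314804) px
  c3 = (146.778338, 167.586642) px
Planar DLT: solve 8×8 A·h = b for H (H[2,2]=1):
  H  [+747.53848 +722.95424 +224.72110]
  H  [-457.77468 +1411.40354 +217.04857]
  H  [-0.73710 +1.01201 +1.00000]
B = K⁻¹H; ‖b₁‖=1.964887, ‖b₂‖=1.964887; λ = 2/(‖b₁‖+‖b₂‖) = 0.508935, sign → tz>0 ⇒ λ=+0.508935
r₁ = λ·B[:,0] = (+0.90716,-0.19063,-0.37514); r₂ = λ·B[:,1] = (+0.37497,+0.77080,+0.51505)
r₃ = r₁×r₂ = (+0.19097,-0.60789,+0.77071); SVD([r₁ r₂ r₃]) → R = UVᵀ:
  R  [+0.90716 +0.37497 +0.19097]
  R  [-0.19063 +0.77080 -0.60789]
  R  [-0.37514 +0.51505 +0.77071]
t = (-0.08307, -0.00406, +0.50894) m
tr R = 2.448668; θ = arccos((tr R − 1)/2) = 0.760729 rad = 43.587°
axis k = ((R−Rᵀ)₃₂, (R−Rᵀ)₁₃, (R−Rᵀ)₂₁) / (2 sinθ) = (+0.814371, +0.410548, -0.410183)
rvec = θ·k = (+0.619515, +0.312316, -0.312038)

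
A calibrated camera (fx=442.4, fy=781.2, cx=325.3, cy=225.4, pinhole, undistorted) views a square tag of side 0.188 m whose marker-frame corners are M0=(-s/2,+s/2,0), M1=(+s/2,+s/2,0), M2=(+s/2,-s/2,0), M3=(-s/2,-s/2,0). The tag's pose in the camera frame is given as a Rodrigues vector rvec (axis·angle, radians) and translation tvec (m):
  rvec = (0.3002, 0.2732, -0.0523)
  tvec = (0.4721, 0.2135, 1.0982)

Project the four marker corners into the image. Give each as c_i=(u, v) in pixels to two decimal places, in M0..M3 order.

Intrinsics K: fx=442.4, fy=781.2, cx=325.3, cy=225.4
Marker side s = 0.188 m; corners in marker frame (Z=0):
  M0 = (-0.0940, +0.0940, 0)
  M1 = (+0.0940, +0.0940, 0)
  M2 = (+0.0940, -0.0940, 0)
  M3 = (-0.0940, -0.0940, 0)
rvec = (0.3002, 0.2732, -0.0523), |rvec| = θ = 0.40926 rad = 23.449°
Rodrigues: sinθ=0.39793, 1−cosθ=0.08258; R = I + sinθ·[k]× + (1−cosθ)·[k]×²:
    [+0.96185 +0.09129 +0.25790]
    [-0.01041 +0.95422 -0.29893]
    [-0.27338 +0.28484 +0.91876]
t = (0.4721, 0.2135, 1.0982) m
M0: Pc = R·M0+t = (+0.39027, +0.30418, +1.15067); u = 442.4·(+0.39027)/1.15067 + 325.3 = 475.3464, v = 781.2·(+0.30418)/1.15067 + 225.4 = 431.9068
M1: Pc = R·M1+t = (+0.57110, +0.30222, +1.09928); u = 442.4·(+0.57110)/1.09928 + 325.3 = 555.1350, v = 781.2·(+0.30222)/1.09928 + 225.4 = 440.1703
M2: Pc = R·M2+t = (+0.55393, +0.12282, +1.04573); u = 442.4·(+0.55393)/1.04573 + 325.3 = 559.6439, v = 781.2·(+0.12282)/1.04573 + 225.4 = 317.1550
M3: Pc = R·M3+t = (+0.37310, +0.12478, +1.09712); u = 442.4·(+0.37310)/1.09712 + 325.3 = 475.7496, v = 781.2·(+0.12478)/1.09712 + 225.4 = 314.2507

c0=(475.35, 431.91) c1=(555.14, 440.17) c2=(559.64, 317.15) c3=(475.75, 314.25)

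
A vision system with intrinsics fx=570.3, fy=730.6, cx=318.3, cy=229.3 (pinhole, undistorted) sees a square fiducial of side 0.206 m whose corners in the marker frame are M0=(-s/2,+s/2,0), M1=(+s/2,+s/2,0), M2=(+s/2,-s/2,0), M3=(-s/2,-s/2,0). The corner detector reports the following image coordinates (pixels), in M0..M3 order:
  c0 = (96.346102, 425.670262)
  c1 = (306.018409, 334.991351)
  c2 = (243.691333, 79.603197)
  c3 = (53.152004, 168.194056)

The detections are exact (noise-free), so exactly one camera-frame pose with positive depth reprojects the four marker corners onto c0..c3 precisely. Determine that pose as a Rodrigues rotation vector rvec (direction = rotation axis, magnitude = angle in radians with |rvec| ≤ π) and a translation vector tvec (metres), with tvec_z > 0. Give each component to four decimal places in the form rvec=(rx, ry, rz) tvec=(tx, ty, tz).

rvec=(-0.2274, 0.1005, -0.3245) tvec=(-0.1396, 0.0131, 0.5458)

Intrinsics K: fx=570.3, fy=730.6, cx=318.3, cy=229.3
Marker side s = 0.206 m; corners in marker frame (Z=0):
  M0 = (-0.1030, +0.1030, 0)
  M1 = (+0.1030, +0.1030, 0)
  M2 = (+0.1030, -0.1030, 0)
  M3 = (-0.1030, -0.1030, 0)
Detected image corners:
  c0 = (96.346102, 425.670262) px
  c1 = (306.018409, 334.991351) px
  c2 = (243.691333, 79.603197) px
  c3 = (53.152004, 168.194056) px
Planar DLT: solve 8×8 A·h = b for H (H[2,2]=1):
  H  [+949.66865 +179.62655 +172.46339]
  H  [-463.22107 +1135.32556 +246.89497]
  H  [-0.11236 -0.43452 +1.00000]
B = K⁻¹H; ‖b₁‖=1.832170, ‖b₂‖=1.832170; λ = 2/(‖b₁‖+‖b₂‖) = 0.545801, sign → tz>0 ⇒ λ=+0.545801
r₁ = λ·B[:,0] = (+0.94310,-0.32681,-0.06133); r₂ = λ·B[:,1] = (+0.30428,+0.92259,-0.23716)
r₃ = r₁×r₂ = (+0.13408,+0.20501,+0.96953); SVD([r₁ r₂ r₃]) → R = UVᵀ:
  R  [+0.94310 +0.30428 +0.13408]
  R  [-0.32681 +0.92259 +0.20501]
  R  [-0.06133 -0.23716 +0.96953]
t = (-0.13957, +0.01314, +0.54580) m
tr R = 2.835220; θ = arccos((tr R − 1)/2) = 0.408771 rad = 23.421°
axis k = ((R−Rᵀ)₃₂, (R−Rᵀ)₁₃, (R−Rᵀ)₂₁) / (2 sinθ) = (-0.556216, +0.245809, -0.793853)
rvec = θ·k = (-0.227365, +0.100480, -0.324503)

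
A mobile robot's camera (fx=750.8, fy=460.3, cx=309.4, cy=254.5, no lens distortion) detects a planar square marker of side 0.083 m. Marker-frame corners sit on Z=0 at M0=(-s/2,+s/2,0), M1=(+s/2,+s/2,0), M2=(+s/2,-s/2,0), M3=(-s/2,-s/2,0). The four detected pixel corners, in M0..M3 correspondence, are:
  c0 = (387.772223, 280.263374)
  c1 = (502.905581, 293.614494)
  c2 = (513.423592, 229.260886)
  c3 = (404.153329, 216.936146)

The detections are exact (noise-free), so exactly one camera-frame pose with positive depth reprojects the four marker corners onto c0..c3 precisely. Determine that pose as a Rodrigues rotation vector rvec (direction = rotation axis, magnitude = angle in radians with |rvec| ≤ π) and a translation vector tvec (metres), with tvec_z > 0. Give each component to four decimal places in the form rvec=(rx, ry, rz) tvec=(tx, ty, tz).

rvec=(-0.3605, 0.0023, 0.1901) tvec=(0.1045, -0.0004, 0.5497)

Intrinsics K: fx=750.8, fy=460.3, cx=309.4, cy=254.5
Marker side s = 0.083 m; corners in marker frame (Z=0):
  M0 = (-0.0415, +0.0415, 0)
  M1 = (+0.0415, +0.0415, 0)
  M2 = (+0.0415, -0.0415, 0)
  M3 = (-0.0415, -0.0415, 0)
Detected image corners:
  c0 = (387.772223, 280.263374) px
  c1 = (502.905581, 293.614494) px
  c2 = (513.423592, 229.260886) px
  c3 = (404.153329, 216.936146) px
Planar DLT: solve 8×8 A·h = b for H (H[2,2]=1):
  H  [+1321.27616 -450.29824 +452.08903]
  H  [+137.80184 +606.58805 +254.15687]
  H  [-0.06552 -0.63743 +1.00000]
B = K⁻¹H; ‖b₁‖=1.819247, ‖b₂‖=1.819247; λ = 2/(‖b₁‖+‖b₂‖) = 0.549678, sign → tz>0 ⇒ λ=+0.549678
r₁ = λ·B[:,0] = (+0.98218,+0.18447,-0.03601); r₂ = λ·B[:,1] = (-0.18528,+0.91810,-0.35038)
r₃ = r₁×r₂ = (-0.03157,+0.35081,+0.93591); SVD([r₁ r₂ r₃]) → R = UVᵀ:
  R  [+0.98218 -0.18528 -0.03157]
  R  [+0.18447 +0.91810 +0.35081]
  R  [-0.03601 -0.35038 +0.93591]
t = (+0.10447, -0.00041, +0.54968) m
tr R = 2.836189; θ = arccos((tr R − 1)/2) = 0.407550 rad = 23.351°
axis k = ((R−Rᵀ)₃₂, (R−Rᵀ)₁₃, (R−Rᵀ)₂₁) / (2 sinθ) = (-0.884537, +0.005605, +0.466437)
rvec = θ·k = (-0.360493, +0.002284, +0.190096)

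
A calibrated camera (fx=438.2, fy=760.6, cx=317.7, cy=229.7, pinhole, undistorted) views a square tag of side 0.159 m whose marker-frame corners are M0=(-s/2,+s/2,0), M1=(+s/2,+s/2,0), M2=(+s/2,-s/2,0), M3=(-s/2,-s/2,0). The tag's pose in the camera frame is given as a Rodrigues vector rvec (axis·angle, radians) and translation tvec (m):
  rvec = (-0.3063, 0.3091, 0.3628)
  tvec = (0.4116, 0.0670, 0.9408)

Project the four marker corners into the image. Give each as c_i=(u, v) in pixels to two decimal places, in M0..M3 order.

Intrinsics K: fx=438.2, fy=760.6, cx=317.7, cy=229.7
Marker side s = 0.159 m; corners in marker frame (Z=0):
  M0 = (-0.0795, +0.0795, 0)
  M1 = (+0.0795, +0.0795, 0)
  M2 = (+0.0795, -0.0795, 0)
  M3 = (-0.0795, -0.0795, 0)
rvec = (-0.3063, 0.3091, 0.3628), |rvec| = θ = 0.56656 rad = 32.461°
Rodrigues: sinθ=0.53673, 1−cosθ=0.15625; R = I + sinθ·[k]× + (1−cosθ)·[k]×²:
    [+0.88942 -0.38979 +0.23873]
    [+0.29761 +0.89026 +0.34476]
    [-0.34692 -0.23559 +0.90782]
t = (0.4116, 0.0670, 0.9408) m
M0: Pc = R·M0+t = (+0.30990, +0.11412, +0.94965); u = 438.2·(+0.30990)/0.94965 + 317.7 = 460.6993, v = 760.6·(+0.11412)/0.94965 + 229.7 = 321.0980
M1: Pc = R·M1+t = (+0.45132, +0.16144, +0.89449); u = 438.2·(+0.45132)/0.89449 + 317.7 = 538.7967, v = 760.6·(+0.16144)/0.89449 + 229.7 = 366.9718
M2: Pc = R·M2+t = (+0.51330, +0.01988, +0.93195); u = 438.2·(+0.51330)/0.93195 + 317.7 = 559.0509, v = 760.6·(+0.01988)/0.93195 + 229.7 = 245.9286
M3: Pc = R·M3+t = (+0.37188, -0.02744, +0.98711); u = 438.2·(+0.37188)/0.98711 + 317.7 = 482.7854, v = 760.6·(-0.02744)/0.98711 + 229.7 = 208.5596

c0=(460.70, 321.10) c1=(538.80, 366.97) c2=(559.05, 245.93) c3=(482.79, 208.56)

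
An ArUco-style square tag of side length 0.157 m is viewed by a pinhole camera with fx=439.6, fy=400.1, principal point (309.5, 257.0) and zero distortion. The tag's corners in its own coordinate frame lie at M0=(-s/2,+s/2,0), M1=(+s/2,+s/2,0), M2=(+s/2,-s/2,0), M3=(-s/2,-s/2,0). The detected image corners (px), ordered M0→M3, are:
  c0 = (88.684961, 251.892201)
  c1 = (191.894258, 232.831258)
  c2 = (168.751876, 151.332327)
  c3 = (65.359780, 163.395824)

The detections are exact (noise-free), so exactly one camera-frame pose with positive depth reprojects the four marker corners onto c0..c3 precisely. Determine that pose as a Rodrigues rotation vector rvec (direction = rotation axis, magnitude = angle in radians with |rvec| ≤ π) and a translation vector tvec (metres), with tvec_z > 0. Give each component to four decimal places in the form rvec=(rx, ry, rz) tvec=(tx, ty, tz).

Intrinsics K: fx=439.6, fy=400.1, cx=309.5, cy=257.0
Marker side s = 0.157 m; corners in marker frame (Z=0):
  M0 = (-0.0785, +0.0785, 0)
  M1 = (+0.0785, +0.0785, 0)
  M2 = (+0.0785, -0.0785, 0)
  M3 = (-0.0785, -0.0785, 0)
Detected image corners:
  c0 = (88.684961, 251.892201) px
  c1 = (191.894258, 232.831258) px
  c2 = (168.751876, 151.332327) px
  c3 = (65.359780, 163.395824) px
Planar DLT: solve 8×8 A·h = b for H (H[2,2]=1):
  H  [+723.02874 +134.78064 +130.62931]
  H  [+2.10890 +520.02650 +199.21229]
  H  [+0.50561 -0.10245 +1.00000]
B = K⁻¹H; ‖b₁‖=1.420791, ‖b₂‖=1.420791; λ = 2/(‖b₁‖+‖b₂‖) = 0.703833, sign → tz>0 ⇒ λ=+0.703833
r₁ = λ·B[:,0] = (+0.90708,-0.22488,+0.35586); r₂ = λ·B[:,1] = (+0.26656,+0.96112,-0.07211)
r₃ = r₁×r₂ = (-0.32581,+0.16026,+0.93175); SVD([r₁ r₂ r₃]) → R = UVᵀ:
  R  [+0.90708 +0.26656 -0.32581]
  R  [-0.22488 +0.96112 +0.16026]
  R  [+0.35586 -0.07211 +0.93175]
t = (-0.28639, -0.10166, +0.70383) m
tr R = 2.799949; θ = arccos((tr R − 1)/2) = 0.451086 rad = 25.845°
axis k = ((R−Rᵀ)₃₂, (R−Rᵀ)₁₃, (R−Rᵀ)₂₁) / (2 sinθ) = (-0.266514, -0.781840, -0.563646)
rvec = θ·k = (-0.120221, -0.352676, -0.254253)

rvec=(-0.1202, -0.3527, -0.2543) tvec=(-0.2864, -0.1017, 0.7038)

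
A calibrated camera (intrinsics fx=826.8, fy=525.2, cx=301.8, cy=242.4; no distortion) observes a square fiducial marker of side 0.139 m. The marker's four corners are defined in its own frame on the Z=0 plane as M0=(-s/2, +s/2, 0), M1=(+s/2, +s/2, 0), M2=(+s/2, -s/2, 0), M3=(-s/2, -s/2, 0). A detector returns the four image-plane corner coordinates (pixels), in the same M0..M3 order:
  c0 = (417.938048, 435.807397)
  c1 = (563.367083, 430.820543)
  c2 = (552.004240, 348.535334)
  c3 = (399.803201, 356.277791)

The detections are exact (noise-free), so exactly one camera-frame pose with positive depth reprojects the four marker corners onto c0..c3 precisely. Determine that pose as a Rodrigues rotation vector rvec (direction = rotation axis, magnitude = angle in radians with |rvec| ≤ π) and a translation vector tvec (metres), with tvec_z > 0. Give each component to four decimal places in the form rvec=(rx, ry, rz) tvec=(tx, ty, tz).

Intrinsics K: fx=826.8, fy=525.2, cx=301.8, cy=242.4
Marker side s = 0.139 m; corners in marker frame (Z=0):
  M0 = (-0.0695, +0.0695, 0)
  M1 = (+0.0695, +0.0695, 0)
  M2 = (+0.0695, -0.0695, 0)
  M3 = (-0.0695, -0.0695, 0)
Detected image corners:
  c0 = (417.938048, 435.807397) px
  c1 = (563.367083, 430.820543) px
  c2 = (552.004240, 348.535334) px
  c3 = (399.803201, 356.277791) px
Planar DLT: solve 8×8 A·h = b for H (H[2,2]=1):
  H  [+964.87099 +275.11328 +482.33183]
  H  [-131.02570 +719.00493 +393.88946]
  H  [-0.21758 +0.34895 +1.00000]
B = K⁻¹H; ‖b₁‖=1.274012, ‖b₂‖=1.274012; λ = 2/(‖b₁‖+‖b₂‖) = 0.784922, sign → tz>0 ⇒ λ=+0.784922
r₁ = λ·B[:,0] = (+0.97834,-0.11700,-0.17078); r₂ = λ·B[:,1] = (+0.16120,+0.94815,+0.27390)
r₃ = r₁×r₂ = (+0.12988,-0.29549,+0.94648); SVD([r₁ r₂ r₃]) → R = UVᵀ:
  R  [+0.97834 +0.16120 +0.12988]
  R  [-0.11700 +0.94815 -0.29549]
  R  [-0.17078 +0.27390 +0.94648]
t = (+0.17139, +0.22640, +0.78492) m
tr R = 2.872967; θ = arccos((tr R − 1)/2) = 0.358331 rad = 20.531°
axis k = ((R−Rᵀ)₃₂, (R−Rᵀ)₁₃, (R−Rᵀ)₂₁) / (2 sinθ) = (+0.811761, +0.428645, -0.396621)
rvec = θ·k = (+0.290879, +0.153597, -0.142122)

rvec=(0.2909, 0.1536, -0.1421) tvec=(0.1714, 0.2264, 0.7849)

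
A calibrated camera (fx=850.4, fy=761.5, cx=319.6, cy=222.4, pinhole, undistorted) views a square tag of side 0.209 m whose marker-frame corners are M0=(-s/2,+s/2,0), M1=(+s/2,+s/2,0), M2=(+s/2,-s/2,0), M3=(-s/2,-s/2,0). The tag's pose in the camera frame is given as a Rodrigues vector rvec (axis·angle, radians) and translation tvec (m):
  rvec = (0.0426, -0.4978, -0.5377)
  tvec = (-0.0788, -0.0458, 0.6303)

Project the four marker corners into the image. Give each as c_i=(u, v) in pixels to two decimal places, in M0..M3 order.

Intrinsics K: fx=850.4, fy=761.5, cx=319.6, cy=222.4
Marker side s = 0.209 m; corners in marker frame (Z=0):
  M0 = (-0.1045, +0.1045, 0)
  M1 = (+0.1045, +0.1045, 0)
  M2 = (+0.1045, -0.1045, 0)
  M3 = (-0.1045, -0.1045, 0)
rvec = (0.0426, -0.4978, -0.5377), |rvec| = θ = 0.73399 rad = 42.055°
Rodrigues: sinθ=0.66984, 1−cosθ=0.25749; R = I + sinθ·[k]× + (1−cosθ)·[k]×²:
    [+0.74338 +0.48057 -0.46524]
    [-0.50084 +0.86095 +0.08906]
    [+0.44334 +0.16681 +0.88069]
t = (-0.0788, -0.0458, 0.6303) m
M0: Pc = R·M0+t = (-0.10626, +0.09651, +0.60140); u = 850.4·(-0.10626)/0.60140 + 319.6 = 169.3406, v = 761.5·(+0.09651)/0.60140 + 222.4 = 344.5974
M1: Pc = R·M1+t = (+0.04910, -0.00817, +0.69406); u = 850.4·(+0.04910)/0.69406 + 319.6 = 379.7625, v = 761.5·(-0.00817)/0.69406 + 222.4 = 213.4375
M2: Pc = R·M2+t = (-0.05134, -0.18811, +0.65920); u = 850.4·(-0.05134)/0.65920 + 319.6 = 253.3730, v = 761.5·(-0.18811)/0.65920 + 222.4 = 5.1007
M3: Pc = R·M3+t = (-0.20670, -0.08343, +0.56654); u = 850.4·(-0.20670)/0.56654 + 319.6 = 9.3311, v = 761.5·(-0.08343)/0.56654 + 222.4 = 110.2579

c0=(169.34, 344.60) c1=(379.76, 213.44) c2=(253.37, 5.10) c3=(9.33, 110.26)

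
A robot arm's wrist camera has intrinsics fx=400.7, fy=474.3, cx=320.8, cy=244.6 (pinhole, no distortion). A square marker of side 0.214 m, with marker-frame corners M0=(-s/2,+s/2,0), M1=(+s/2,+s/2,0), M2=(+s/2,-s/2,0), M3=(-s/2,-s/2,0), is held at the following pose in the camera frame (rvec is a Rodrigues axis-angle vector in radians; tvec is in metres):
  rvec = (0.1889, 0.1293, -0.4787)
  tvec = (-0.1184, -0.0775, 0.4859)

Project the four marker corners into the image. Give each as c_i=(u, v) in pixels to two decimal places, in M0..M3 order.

Intrinsics K: fx=400.7, fy=474.3, cx=320.8, cy=244.6
Marker side s = 0.214 m; corners in marker frame (Z=0):
  M0 = (-0.1070, +0.1070, 0)
  M1 = (+0.1070, +0.1070, 0)
  M2 = (+0.1070, -0.1070, 0)
  M3 = (-0.1070, -0.1070, 0)
rvec = (0.1889, 0.1293, -0.4787), |rvec| = θ = 0.53062 rad = 30.402°
Rodrigues: sinθ=0.50607, 1−cosθ=0.13751; R = I + sinθ·[k]× + (1−cosθ)·[k]×²:
    [+0.87992 +0.46848 +0.07916]
    [-0.44462 +0.87066 -0.21039]
    [-0.16748 +0.14993 +0.97441]
t = (-0.1184, -0.0775, 0.4859) m
M0: Pc = R·M0+t = (-0.16242, +0.06324, +0.51986); u = 400.7·(-0.16242)/0.51986 + 320.8 = 195.6066, v = 474.3·(+0.06324)/0.51986 + 244.6 = 302.2929
M1: Pc = R·M1+t = (+0.02588, -0.03191, +0.48402); u = 400.7·(+0.02588)/0.48402 + 320.8 = 342.2239, v = 474.3·(-0.03191)/0.48402 + 244.6 = 213.3270
M2: Pc = R·M2+t = (-0.07438, -0.21824, +0.45194); u = 400.7·(-0.07438)/0.45194 + 320.8 = 254.8564, v = 474.3·(-0.21824)/0.45194 + 244.6 = 15.5661
M3: Pc = R·M3+t = (-0.26268, -0.12309, +0.48778); u = 400.7·(-0.26268)/0.48778 + 320.8 = 105.0144, v = 474.3·(-0.12309)/0.48778 + 244.6 = 124.9150

c0=(195.61, 302.29) c1=(342.22, 213.33) c2=(254.86, 15.57) c3=(105.01, 124.91)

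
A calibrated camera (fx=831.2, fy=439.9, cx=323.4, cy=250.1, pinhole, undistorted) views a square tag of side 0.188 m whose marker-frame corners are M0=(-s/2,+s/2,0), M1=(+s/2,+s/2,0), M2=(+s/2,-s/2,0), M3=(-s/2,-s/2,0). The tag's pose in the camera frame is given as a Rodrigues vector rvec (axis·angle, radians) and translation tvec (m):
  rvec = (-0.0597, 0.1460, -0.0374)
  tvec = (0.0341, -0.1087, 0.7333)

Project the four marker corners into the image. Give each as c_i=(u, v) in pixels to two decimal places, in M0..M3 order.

Intrinsics K: fx=831.2, fy=439.9, cx=323.4, cy=250.1
Marker side s = 0.188 m; corners in marker frame (Z=0):
  M0 = (-0.0940, +0.0940, 0)
  M1 = (+0.0940, +0.0940, 0)
  M2 = (+0.0940, -0.0940, 0)
  M3 = (-0.0940, -0.0940, 0)
rvec = (-0.0597, 0.1460, -0.0374), |rvec| = θ = 0.16211 rad = 9.288°
Rodrigues: sinθ=0.16140, 1−cosθ=0.01311; R = I + sinθ·[k]× + (1−cosθ)·[k]×²:
    [+0.98867 +0.03289 +0.14648]
    [-0.04158 +0.99752 +0.05671]
    [-0.14425 -0.06216 +0.98759]
t = (0.0341, -0.1087, 0.7333) m
M0: Pc = R·M0+t = (-0.05574, -0.01102, +0.74102); u = 831.2·(-0.05574)/0.74102 + 323.4 = 260.8726, v = 439.9·(-0.01102)/0.74102 + 250.1 = 243.5558
M1: Pc = R·M1+t = (+0.13013, -0.01884, +0.71390); u = 831.2·(+0.13013)/0.71390 + 323.4 = 474.9076, v = 439.9·(-0.01884)/0.71390 + 250.1 = 238.4898
M2: Pc = R·M2+t = (+0.12394, -0.20638, +0.72558); u = 831.2·(+0.12394)/0.72558 + 323.4 = 465.3845, v = 439.9·(-0.20638)/0.72558 + 250.1 = 124.9802
M3: Pc = R·M3+t = (-0.06193, -0.19856, +0.75270); u = 831.2·(-0.06193)/0.75270 + 323.4 = 255.0157, v = 439.9·(-0.19856)/0.75270 + 250.1 = 134.0571

c0=(260.87, 243.56) c1=(474.91, 238.49) c2=(465.38, 124.98) c3=(255.02, 134.06)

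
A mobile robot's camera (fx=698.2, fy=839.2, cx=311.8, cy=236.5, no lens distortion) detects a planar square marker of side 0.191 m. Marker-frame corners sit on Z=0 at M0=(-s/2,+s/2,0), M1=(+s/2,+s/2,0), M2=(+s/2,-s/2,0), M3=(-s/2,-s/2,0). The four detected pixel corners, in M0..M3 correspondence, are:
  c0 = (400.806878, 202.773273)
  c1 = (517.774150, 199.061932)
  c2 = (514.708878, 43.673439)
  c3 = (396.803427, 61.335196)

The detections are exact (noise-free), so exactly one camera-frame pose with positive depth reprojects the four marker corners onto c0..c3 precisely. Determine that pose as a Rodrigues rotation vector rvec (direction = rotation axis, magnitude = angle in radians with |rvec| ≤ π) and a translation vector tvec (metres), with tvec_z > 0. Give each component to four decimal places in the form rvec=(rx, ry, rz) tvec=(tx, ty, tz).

Intrinsics K: fx=698.2, fy=839.2, cx=311.8, cy=236.5
Marker side s = 0.191 m; corners in marker frame (Z=0):
  M0 = (-0.0955, +0.0955, 0)
  M1 = (+0.0955, +0.0955, 0)
  M2 = (+0.0955, -0.0955, 0)
  M3 = (-0.0955, -0.0955, 0)
Detected image corners:
  c0 = (400.806878, 202.773273) px
  c1 = (517.774150, 199.061932) px
  c2 = (514.708878, 43.673439) px
  c3 = (396.803427, 61.335196) px
Planar DLT: solve 8×8 A·h = b for H (H[2,2]=1):
  H  [+391.53708 +44.47593 +454.79602]
  H  [-117.59621 +782.49181 +127.36052]
  H  [-0.48806 +0.05652 +1.00000]
B = K⁻¹H; ‖b₁‖=0.919045, ‖b₂‖=0.919045; λ = 2/(‖b₁‖+‖b₂‖) = 1.088086, sign → tz>0 ⇒ λ=+1.088086
r₁ = λ·B[:,0] = (+0.84733,-0.00281,-0.53105); r₂ = λ·B[:,1] = (+0.04185,+0.99723,+0.06149)
r₃ = r₁×r₂ = (+0.52941,-0.07433,+0.84510); SVD([r₁ r₂ r₃]) → R = UVᵀ:
  R  [+0.84733 +0.04185 +0.52941]
  R  [-0.00281 +0.99723 -0.07433]
  R  [-0.53105 +0.06149 +0.84510]
t = (+0.22285, -0.14151, +1.08809) m
tr R = 2.689668; θ = arccos((tr R − 1)/2) = 0.564542 rad = 32.346°
axis k = ((R−Rᵀ)₃₂, (R−Rᵀ)₁₃, (R−Rᵀ)₂₁) / (2 sinθ) = (+0.126931, +0.991033, -0.041739)
rvec = θ·k = (+0.071658, +0.559480, -0.023564)

rvec=(0.0717, 0.5595, -0.0236) tvec=(0.2228, -0.1415, 1.0881)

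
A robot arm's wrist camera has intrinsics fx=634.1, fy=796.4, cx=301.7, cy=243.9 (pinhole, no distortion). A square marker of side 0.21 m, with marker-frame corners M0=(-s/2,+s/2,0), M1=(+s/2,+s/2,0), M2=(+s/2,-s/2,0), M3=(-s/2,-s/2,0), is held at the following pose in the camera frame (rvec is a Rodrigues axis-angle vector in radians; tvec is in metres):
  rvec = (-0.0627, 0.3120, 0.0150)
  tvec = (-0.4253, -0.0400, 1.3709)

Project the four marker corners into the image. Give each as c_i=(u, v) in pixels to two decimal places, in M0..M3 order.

Intrinsics K: fx=634.1, fy=796.4, cx=301.7, cy=243.9
Marker side s = 0.21 m; corners in marker frame (Z=0):
  M0 = (-0.1050, +0.1050, 0)
  M1 = (+0.1050, +0.1050, 0)
  M2 = (+0.1050, -0.1050, 0)
  M3 = (-0.1050, -0.1050, 0)
rvec = (-0.0627, 0.3120, 0.0150), |rvec| = θ = 0.31859 rad = 18.254°
Rodrigues: sinθ=0.31323, 1−cosθ=0.05032; R = I + sinθ·[k]× + (1−cosθ)·[k]×²:
    [+0.95163 -0.02445 +0.30628]
    [+0.00505 +0.99794 +0.06396]
    [-0.30721 -0.05932 +0.94979]
t = (-0.4253, -0.0400, 1.3709) m
M0: Pc = R·M0+t = (-0.52779, +0.06425, +1.39693); u = 634.1·(-0.52779)/1.39693 + 301.7 = 62.1243, v = 796.4·(+0.06425)/1.39693 + 243.9 = 280.5314
M1: Pc = R·M1+t = (-0.32795, +0.06531, +1.33241); u = 634.1·(-0.32795)/1.33241 + 301.7 = 145.6294, v = 796.4·(+0.06531)/1.33241 + 243.9 = 282.9388
M2: Pc = R·M2+t = (-0.32281, -0.14425, +1.34487); u = 634.1·(-0.32281)/1.34487 + 301.7 = 149.4956, v = 796.4·(-0.14425)/1.34487 + 243.9 = 158.4766
M3: Pc = R·M3+t = (-0.52265, -0.14531, +1.40939); u = 634.1·(-0.52265)/1.40939 + 301.7 = 66.5517, v = 796.4·(-0.14531)/1.40939 + 243.9 = 161.7878

c0=(62.12, 280.53) c1=(145.63, 282.94) c2=(149.50, 158.48) c3=(66.55, 161.79)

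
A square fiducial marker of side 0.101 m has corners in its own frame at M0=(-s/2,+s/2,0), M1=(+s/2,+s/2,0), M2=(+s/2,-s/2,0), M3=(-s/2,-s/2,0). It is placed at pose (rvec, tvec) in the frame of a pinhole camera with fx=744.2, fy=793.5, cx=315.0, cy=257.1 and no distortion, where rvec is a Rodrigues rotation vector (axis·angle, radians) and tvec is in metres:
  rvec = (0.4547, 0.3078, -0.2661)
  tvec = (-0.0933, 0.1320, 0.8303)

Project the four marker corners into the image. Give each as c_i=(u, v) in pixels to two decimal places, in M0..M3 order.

Intrinsics K: fx=744.2, fy=793.5, cx=315.0, cy=257.1
Marker side s = 0.101 m; corners in marker frame (Z=0):
  M0 = (-0.0505, +0.0505, 0)
  M1 = (+0.0505, +0.0505, 0)
  M2 = (+0.0505, -0.0505, 0)
  M3 = (-0.0505, -0.0505, 0)
rvec = (0.4547, 0.3078, -0.2661), |rvec| = θ = 0.61017 rad = 34.960°
Rodrigues: sinθ=0.57300, 1−cosθ=0.18045; R = I + sinθ·[k]× + (1−cosθ)·[k]×²:
    [+0.91976 +0.31773 +0.23041]
    [-0.18206 +0.86547 -0.46670]
    [-0.34770 +0.38731 +0.85387]
t = (-0.0933, 0.1320, 0.8303) m
M0: Pc = R·M0+t = (-0.12370, +0.18490, +0.86742); u = 744.2·(-0.12370)/0.86742 + 315.0 = 208.8694, v = 793.5·(+0.18490)/0.86742 + 257.1 = 426.2439
M1: Pc = R·M1+t = (-0.03081, +0.16651, +0.83230); u = 744.2·(-0.03081)/0.83230 + 315.0 = 287.4541, v = 793.5·(+0.16651)/0.83230 + 257.1 = 415.8498
M2: Pc = R·M2+t = (-0.06290, +0.07910, +0.79318); u = 744.2·(-0.06290)/0.79318 + 315.0 = 255.9869, v = 793.5·(+0.07910)/0.79318 + 257.1 = 336.2314
M3: Pc = R·M3+t = (-0.15579, +0.09749, +0.82830); u = 744.2·(-0.15579)/0.82830 + 315.0 = 175.0250, v = 793.5·(+0.09749)/0.82830 + 257.1 = 350.4919

c0=(208.87, 426.24) c1=(287.45, 415.85) c2=(255.99, 336.23) c3=(175.02, 350.49)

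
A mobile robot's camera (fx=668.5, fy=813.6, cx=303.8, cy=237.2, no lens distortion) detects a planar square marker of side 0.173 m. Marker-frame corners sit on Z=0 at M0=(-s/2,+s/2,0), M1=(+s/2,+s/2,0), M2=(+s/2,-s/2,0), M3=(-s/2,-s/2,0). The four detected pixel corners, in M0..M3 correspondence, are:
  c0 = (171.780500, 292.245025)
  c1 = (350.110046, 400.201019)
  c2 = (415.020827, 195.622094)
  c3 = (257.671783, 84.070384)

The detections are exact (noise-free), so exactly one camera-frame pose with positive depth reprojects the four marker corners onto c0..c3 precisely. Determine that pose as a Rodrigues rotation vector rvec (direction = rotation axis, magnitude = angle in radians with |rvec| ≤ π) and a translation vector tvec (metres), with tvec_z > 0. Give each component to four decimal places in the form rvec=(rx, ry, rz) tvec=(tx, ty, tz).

rvec=(-0.2727, -0.3103, 0.4503) tvec=(-0.0005, 0.0020, 0.5922)

Intrinsics K: fx=668.5, fy=813.6, cx=303.8, cy=237.2
Marker side s = 0.173 m; corners in marker frame (Z=0):
  M0 = (-0.0865, +0.0865, 0)
  M1 = (+0.0865, +0.0865, 0)
  M2 = (+0.0865, -0.0865, 0)
  M3 = (-0.0865, -0.0865, 0)
Detected image corners:
  c0 = (171.780500, 292.245025) px
  c1 = (350.110046, 400.201019) px
  c2 = (415.020827, 195.622094) px
  c3 = (257.671783, 84.070384) px
Planar DLT: solve 8×8 A·h = b for H (H[2,2]=1):
  H  [+1084.20839 -597.06174 +303.27024]
  H  [+730.04406 +1059.70948 +240.01304]
  H  [+0.39146 -0.54670 +1.00000]
B = K⁻¹H; ‖b₁‖=1.688670, ‖b₂‖=1.688670; λ = 2/(‖b₁‖+‖b₂‖) = 0.592182, sign → tz>0 ⇒ λ=+0.592182
r₁ = λ·B[:,0] = (+0.85508,+0.46378,+0.23181); r₂ = λ·B[:,1] = (-0.38177,+0.86570,-0.32375)
r₃ = r₁×r₂ = (-0.35083,+0.18833,+0.91731); SVD([r₁ r₂ r₃]) → R = UVᵀ:
  R  [+0.85508 -0.38177 -0.35083]
  R  [+0.46378 +0.86570 +0.18833]
  R  [+0.23181 -0.32375 +0.91731]
t = (-0.00047, +0.00205, +0.59218) m
tr R = 2.638091; θ = arccos((tr R − 1)/2) = 0.611051 rad = 35.011°
axis k = ((R−Rᵀ)₃₂, (R−Rᵀ)₁₃, (R−Rᵀ)₂₁) / (2 sinθ) = (-0.446274, -0.507768, +0.736893)
rvec = θ·k = (-0.272696, -0.310272, +0.450279)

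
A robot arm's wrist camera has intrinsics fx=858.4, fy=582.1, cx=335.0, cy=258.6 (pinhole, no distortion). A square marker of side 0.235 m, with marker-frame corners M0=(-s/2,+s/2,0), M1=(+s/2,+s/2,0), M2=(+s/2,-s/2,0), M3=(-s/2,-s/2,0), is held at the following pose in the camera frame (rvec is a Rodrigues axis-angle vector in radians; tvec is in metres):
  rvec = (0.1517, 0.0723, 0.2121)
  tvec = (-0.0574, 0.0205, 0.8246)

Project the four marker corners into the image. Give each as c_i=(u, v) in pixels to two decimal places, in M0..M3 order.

Intrinsics K: fx=858.4, fy=582.1, cx=335.0, cy=258.6
Marker side s = 0.235 m; corners in marker frame (Z=0):
  M0 = (-0.1175, +0.1175, 0)
  M1 = (+0.1175, +0.1175, 0)
  M2 = (+0.1175, -0.1175, 0)
  M3 = (-0.1175, -0.1175, 0)
rvec = (0.1517, 0.0723, 0.2121), |rvec| = θ = 0.27060 rad = 15.504°
Rodrigues: sinθ=0.26731, 1−cosθ=0.03639; R = I + sinθ·[k]× + (1−cosθ)·[k]×²:
    [+0.97505 -0.20407 +0.08741]
    [+0.21497 +0.96621 -0.14223]
    [-0.05543 +0.15748 +0.98597]
t = (-0.0574, 0.0205, 0.8246) m
M0: Pc = R·M0+t = (-0.19595, +0.10877, +0.84962); u = 858.4·(-0.19595)/0.84962 + 335.0 = 137.0281, v = 582.1·(+0.10877)/0.84962 + 258.6 = 333.1220
M1: Pc = R·M1+t = (+0.03319, +0.15929, +0.83659); u = 858.4·(+0.03319)/0.83659 + 335.0 = 369.0549, v = 582.1·(+0.15929)/0.83659 + 258.6 = 369.4330
M2: Pc = R·M2+t = (+0.08115, -0.06777, +0.79958); u = 858.4·(+0.08115)/0.79958 + 335.0 = 422.1152, v = 582.1·(-0.06777)/0.79958 + 258.6 = 209.2630
M3: Pc = R·M3+t = (-0.14799, -0.11829, +0.81261); u = 858.4·(-0.14799)/0.81261 + 335.0 = 178.6712, v = 582.1·(-0.11829)/0.81261 + 258.6 = 173.8659

c0=(137.03, 333.12) c1=(369.05, 369.43) c2=(422.12, 209.26) c3=(178.67, 173.87)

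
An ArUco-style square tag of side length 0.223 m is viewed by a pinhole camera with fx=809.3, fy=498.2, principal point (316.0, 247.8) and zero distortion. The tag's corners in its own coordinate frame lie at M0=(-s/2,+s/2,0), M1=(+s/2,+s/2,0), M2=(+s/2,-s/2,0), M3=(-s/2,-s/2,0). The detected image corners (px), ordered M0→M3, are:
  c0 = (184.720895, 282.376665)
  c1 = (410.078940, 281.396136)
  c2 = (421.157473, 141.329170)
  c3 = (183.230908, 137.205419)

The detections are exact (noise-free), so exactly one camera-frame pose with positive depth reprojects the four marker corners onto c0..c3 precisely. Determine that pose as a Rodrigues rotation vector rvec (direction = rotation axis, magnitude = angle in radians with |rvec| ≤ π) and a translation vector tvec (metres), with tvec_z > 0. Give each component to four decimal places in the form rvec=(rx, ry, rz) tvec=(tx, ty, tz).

rvec=(0.1938, -0.1222, 0.0132) tvec=(-0.0136, -0.0549, 0.7757)

Intrinsics K: fx=809.3, fy=498.2, cx=316.0, cy=247.8
Marker side s = 0.223 m; corners in marker frame (Z=0):
  M0 = (-0.1115, +0.1115, 0)
  M1 = (+0.1115, +0.1115, 0)
  M2 = (+0.1115, -0.1115, 0)
  M3 = (-0.1115, -0.1115, 0)
Detected image corners:
  c0 = (184.720895, 282.376665) px
  c1 = (410.078940, 281.396136) px
  c2 = (421.157473, 141.329170) px
  c3 = (183.230908, 137.205419) px
Planar DLT: solve 8×8 A·h = b for H (H[2,2]=1):
  H  [+1085.28022 +51.92810 +301.76866]
  H  [+39.95654 +691.26948 +212.55120]
  H  [+0.15777 +0.24658 +1.00000]
B = K⁻¹H; ‖b₁‖=1.289099, ‖b₂‖=1.289099; λ = 2/(‖b₁‖+‖b₂‖) = 0.775736, sign → tz>0 ⇒ λ=+0.775736
r₁ = λ·B[:,0] = (+0.99248,+0.00134,+0.12239); r₂ = λ·B[:,1] = (-0.02491,+0.98122,+0.19128)
r₃ = r₁×r₂ = (-0.11984,-0.19289,+0.97388); SVD([r₁ r₂ r₃]) → R = UVᵀ:
  R  [+0.99248 -0.02491 -0.11984]
  R  [+0.00134 +0.98122 -0.19289]
  R  [+0.12239 +0.19128 +0.97388]
t = (-0.01364, -0.05489, +0.77574) m
tr R = 2.947576; θ = arccos((tr R − 1)/2) = 0.229466 rad = 13.147°
axis k = ((R−Rᵀ)₃₂, (R−Rᵀ)₁₃, (R−Rᵀ)₂₁) / (2 sinθ) = (+0.844481, -0.532468, +0.057706)
rvec = θ·k = (+0.193779, -0.122183, +0.013242)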